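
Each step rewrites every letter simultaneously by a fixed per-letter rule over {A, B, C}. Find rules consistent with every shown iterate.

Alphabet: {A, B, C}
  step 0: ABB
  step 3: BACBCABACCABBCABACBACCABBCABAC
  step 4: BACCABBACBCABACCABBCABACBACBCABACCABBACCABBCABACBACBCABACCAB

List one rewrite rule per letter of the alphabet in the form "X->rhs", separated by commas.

  step 3 ⇒ step 4: BACBCABACCABBCABACBACCABBCABAC ⇒ BAC·CA·B·BAC·B·CA·BAC·CA·B·B·CA·BAC·BAC·B·CA·BAC·CA·B·BAC·CA·B·B·CA·BAC·BAC·B·CA·BAC·CA·B
    A ↦ CA
    B ↦ BAC
    C ↦ B

A->CA, B->BAC, C->B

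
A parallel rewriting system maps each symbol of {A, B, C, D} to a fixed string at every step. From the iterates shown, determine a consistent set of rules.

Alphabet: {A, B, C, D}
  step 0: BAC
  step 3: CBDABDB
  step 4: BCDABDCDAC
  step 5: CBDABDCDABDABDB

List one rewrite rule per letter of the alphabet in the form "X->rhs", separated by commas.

  step 4 ⇒ step 5: BCDABDCDAC ⇒ C·B·DA·BD·C·DA·B·DA·BD·B
    A ↦ BD
    B ↦ C
    C ↦ B
    D ↦ DA

A->BD, B->C, C->B, D->DA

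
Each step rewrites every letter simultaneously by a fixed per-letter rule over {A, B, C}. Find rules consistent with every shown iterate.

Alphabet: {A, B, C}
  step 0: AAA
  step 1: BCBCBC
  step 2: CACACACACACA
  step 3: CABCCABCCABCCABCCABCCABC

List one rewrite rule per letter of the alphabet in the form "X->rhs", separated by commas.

  step 2 ⇒ step 3: CACACACACACA ⇒ CA·BC·CA·BC·CA·BC·CA·BC·CA·BC·CA·BC
    A ↦ BC
    C ↦ CA
  step 1 ⇒ step 2: BCBCBC ⇒ CA·CA·CA·CA·CA·CA
    B ↦ CA

A->BC, B->CA, C->CA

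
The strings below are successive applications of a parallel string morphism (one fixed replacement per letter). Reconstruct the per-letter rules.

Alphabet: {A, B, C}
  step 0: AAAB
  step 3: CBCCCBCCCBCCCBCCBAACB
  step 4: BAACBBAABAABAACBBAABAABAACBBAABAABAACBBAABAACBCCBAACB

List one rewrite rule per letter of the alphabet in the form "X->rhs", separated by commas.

  step 3 ⇒ step 4: CBCCCBCCCBCCCBCCBAACB ⇒ BAA·CB·BAA·BAA·BAA·CB·BAA·BAA·BAA·CB·BAA·BAA·BAA·CB·BAA·BAA·CB·C·C·BAA·CB
    A ↦ C
    B ↦ CB
    C ↦ BAA

A->C, B->CB, C->BAA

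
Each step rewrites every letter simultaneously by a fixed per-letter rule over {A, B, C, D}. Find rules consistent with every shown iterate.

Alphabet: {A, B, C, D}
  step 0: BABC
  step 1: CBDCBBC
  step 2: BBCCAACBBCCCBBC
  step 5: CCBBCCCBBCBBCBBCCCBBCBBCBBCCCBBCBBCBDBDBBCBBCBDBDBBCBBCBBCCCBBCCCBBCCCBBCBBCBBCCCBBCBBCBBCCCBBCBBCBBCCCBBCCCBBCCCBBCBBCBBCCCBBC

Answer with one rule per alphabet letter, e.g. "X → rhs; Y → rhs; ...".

A->BD, B->C, C->BBC, D->AAC

  step 1 ⇒ step 2: CBDCBBC ⇒ BBC·C·AAC·BBC·C·C·BBC
    B ↦ C
    C ↦ BBC
    D ↦ AAC
  step 0 ⇒ step 1: BABC ⇒ C·BD·C·BBC
    A ↦ BD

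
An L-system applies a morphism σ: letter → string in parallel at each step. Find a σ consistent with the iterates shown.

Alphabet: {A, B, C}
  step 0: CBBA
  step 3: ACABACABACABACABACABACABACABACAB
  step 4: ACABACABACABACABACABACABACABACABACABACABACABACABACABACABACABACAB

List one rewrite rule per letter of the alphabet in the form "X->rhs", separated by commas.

A->AC, B->AB, C->AB

  step 3 ⇒ step 4: ACABACABACABACABACABACABACABACAB ⇒ AC·AB·AC·AB·AC·AB·AC·AB·AC·AB·AC·AB·AC·AB·AC·AB·AC·AB·AC·AB·AC·AB·AC·AB·AC·AB·AC·AB·AC·AB·AC·AB
    A ↦ AC
    B ↦ AB
    C ↦ AB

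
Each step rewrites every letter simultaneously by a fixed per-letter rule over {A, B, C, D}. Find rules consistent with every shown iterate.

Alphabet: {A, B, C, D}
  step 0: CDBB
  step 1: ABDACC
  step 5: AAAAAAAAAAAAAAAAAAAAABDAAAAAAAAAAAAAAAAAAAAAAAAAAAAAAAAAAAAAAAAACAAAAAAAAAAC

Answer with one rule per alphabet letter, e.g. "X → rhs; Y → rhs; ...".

A->AA, B->C, C->AB, D->DA

  step 0 ⇒ step 1: CDBB ⇒ AB·DA·C·C
    B ↦ C
    C ↦ AB
    D ↦ DA
    A ↦ AA  (constrained at step 1)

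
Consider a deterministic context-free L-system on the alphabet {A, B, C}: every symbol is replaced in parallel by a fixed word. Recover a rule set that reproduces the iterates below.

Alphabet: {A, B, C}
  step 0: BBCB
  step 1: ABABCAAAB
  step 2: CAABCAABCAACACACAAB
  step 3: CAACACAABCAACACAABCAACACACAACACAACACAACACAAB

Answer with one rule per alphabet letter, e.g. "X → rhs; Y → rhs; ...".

A->CA, B->AB, C->CAA

  step 2 ⇒ step 3: CAABCAABCAACACACAAB ⇒ CAA·CA·CA·AB·CAA·CA·CA·AB·CAA·CA·CA·CAA·CA·CAA·CA·CAA·CA·CA·AB
    A ↦ CA
    B ↦ AB
    C ↦ CAA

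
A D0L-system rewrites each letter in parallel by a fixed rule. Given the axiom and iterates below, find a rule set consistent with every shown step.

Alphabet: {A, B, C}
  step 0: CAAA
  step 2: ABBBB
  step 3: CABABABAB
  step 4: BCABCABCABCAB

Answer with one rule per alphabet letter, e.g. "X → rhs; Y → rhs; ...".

A->C, B->AB, C->B

  step 3 ⇒ step 4: CABABABAB ⇒ B·C·AB·C·AB·C·AB·C·AB
    A ↦ C
    B ↦ AB
    C ↦ B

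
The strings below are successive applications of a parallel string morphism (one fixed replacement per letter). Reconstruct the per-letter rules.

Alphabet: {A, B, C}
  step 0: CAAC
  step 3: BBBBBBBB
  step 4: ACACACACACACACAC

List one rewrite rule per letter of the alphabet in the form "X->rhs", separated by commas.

A->B, B->AC, C->B

  step 3 ⇒ step 4: BBBBBBBB ⇒ AC·AC·AC·AC·AC·AC·AC·AC
    B ↦ AC
    A ↦ B  (constrained at step 0)
    C ↦ B  (constrained at step 0)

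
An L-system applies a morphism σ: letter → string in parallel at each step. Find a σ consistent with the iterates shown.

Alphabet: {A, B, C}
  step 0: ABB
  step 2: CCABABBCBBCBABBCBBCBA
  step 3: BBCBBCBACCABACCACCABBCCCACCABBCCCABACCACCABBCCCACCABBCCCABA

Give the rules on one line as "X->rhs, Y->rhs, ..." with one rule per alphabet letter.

  step 2 ⇒ step 3: CCABABBCBBCBABBCBBCBA ⇒ BBC·BBC·BA·CCA·BA·CCA·CCA·BBC·CCA·CCA·BBC·CCA·BA·CCA·CCA·BBC·CCA·CCA·BBC·CCA·BA
    A ↦ BA
    B ↦ CCA
    C ↦ BBC

A->BA, B->CCA, C->BBC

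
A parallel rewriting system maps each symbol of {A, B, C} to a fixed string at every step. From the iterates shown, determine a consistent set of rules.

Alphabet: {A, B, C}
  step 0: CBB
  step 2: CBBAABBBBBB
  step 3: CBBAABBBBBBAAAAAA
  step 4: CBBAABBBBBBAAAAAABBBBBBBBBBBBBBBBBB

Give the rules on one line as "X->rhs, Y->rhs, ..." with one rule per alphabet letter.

A->BBB, B->A, C->CBB

  step 3 ⇒ step 4: CBBAABBBBBBAAAAAA ⇒ CBB·A·A·BBB·BBB·A·A·A·A·A·A·BBB·BBB·BBB·BBB·BBB·BBB
    A ↦ BBB
    B ↦ A
    C ↦ CBB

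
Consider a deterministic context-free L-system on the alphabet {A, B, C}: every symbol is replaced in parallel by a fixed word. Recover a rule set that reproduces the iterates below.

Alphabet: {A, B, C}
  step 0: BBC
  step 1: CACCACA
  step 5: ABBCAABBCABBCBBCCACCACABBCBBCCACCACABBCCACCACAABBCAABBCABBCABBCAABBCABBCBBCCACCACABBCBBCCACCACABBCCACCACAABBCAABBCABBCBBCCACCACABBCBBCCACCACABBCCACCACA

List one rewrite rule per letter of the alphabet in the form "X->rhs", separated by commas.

A->BBC, B->CAC, C->A

  step 0 ⇒ step 1: BBC ⇒ CAC·CAC·A
    B ↦ CAC
    C ↦ A
    A ↦ BBC  (constrained at step 1)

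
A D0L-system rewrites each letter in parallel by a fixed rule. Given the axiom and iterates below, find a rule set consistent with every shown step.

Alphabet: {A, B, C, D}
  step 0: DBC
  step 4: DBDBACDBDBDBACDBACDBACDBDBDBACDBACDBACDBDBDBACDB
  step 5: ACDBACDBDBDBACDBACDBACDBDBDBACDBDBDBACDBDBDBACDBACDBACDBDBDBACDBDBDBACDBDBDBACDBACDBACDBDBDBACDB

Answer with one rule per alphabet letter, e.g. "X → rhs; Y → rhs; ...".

A->DB, B->DB, C->DB, D->AC

  step 4 ⇒ step 5: DBDBACDBDBDBACDBACDBACDBDBDBACDBACDBACDBDBDBACDB ⇒ AC·DB·AC·DB·DB·DB·AC·DB·AC·DB·AC·DB·DB·DB·AC·DB·DB·DB·AC·DB·DB·DB·AC·DB·AC·DB·AC·DB·DB·DB·AC·DB·DB·DB·AC·DB·DB·DB·AC·DB·AC·DB·AC·DB·DB·DB·AC·DB
    A ↦ DB
    B ↦ DB
    C ↦ DB
    D ↦ AC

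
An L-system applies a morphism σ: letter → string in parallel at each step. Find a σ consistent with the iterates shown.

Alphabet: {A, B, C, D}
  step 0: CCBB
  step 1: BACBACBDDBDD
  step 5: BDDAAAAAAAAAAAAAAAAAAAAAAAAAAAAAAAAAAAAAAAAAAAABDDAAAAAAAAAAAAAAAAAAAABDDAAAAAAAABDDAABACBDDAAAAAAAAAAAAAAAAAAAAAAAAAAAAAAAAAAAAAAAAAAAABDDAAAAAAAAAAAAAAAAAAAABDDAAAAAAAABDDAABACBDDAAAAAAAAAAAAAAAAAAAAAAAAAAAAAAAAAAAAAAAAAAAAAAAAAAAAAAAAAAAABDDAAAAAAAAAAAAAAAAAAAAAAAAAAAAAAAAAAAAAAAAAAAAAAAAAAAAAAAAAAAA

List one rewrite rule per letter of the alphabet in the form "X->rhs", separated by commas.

A->AA, B->BDD, C->BAC, D->AA

  step 0 ⇒ step 1: CCBB ⇒ BAC·BAC·BDD·BDD
    B ↦ BDD
    C ↦ BAC
    A ↦ AA  (constrained at step 1)
    D ↦ AA  (constrained at step 1)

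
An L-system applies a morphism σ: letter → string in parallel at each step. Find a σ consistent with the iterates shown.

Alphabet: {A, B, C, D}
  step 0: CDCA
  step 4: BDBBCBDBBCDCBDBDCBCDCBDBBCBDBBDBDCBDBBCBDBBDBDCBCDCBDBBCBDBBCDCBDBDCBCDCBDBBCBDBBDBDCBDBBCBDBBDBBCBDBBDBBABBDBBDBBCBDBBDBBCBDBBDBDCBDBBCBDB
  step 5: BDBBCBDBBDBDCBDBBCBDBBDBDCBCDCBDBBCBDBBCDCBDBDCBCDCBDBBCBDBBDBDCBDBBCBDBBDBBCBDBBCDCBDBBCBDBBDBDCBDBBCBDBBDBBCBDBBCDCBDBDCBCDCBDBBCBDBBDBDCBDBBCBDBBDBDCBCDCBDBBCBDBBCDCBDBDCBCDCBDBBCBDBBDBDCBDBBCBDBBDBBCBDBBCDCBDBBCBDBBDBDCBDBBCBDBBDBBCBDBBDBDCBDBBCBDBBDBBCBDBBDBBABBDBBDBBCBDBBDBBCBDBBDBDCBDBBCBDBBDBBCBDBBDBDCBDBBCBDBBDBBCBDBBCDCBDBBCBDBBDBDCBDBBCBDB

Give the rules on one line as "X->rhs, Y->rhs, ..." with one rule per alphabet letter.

A->BAB, B->BDB, C->DC, D->BC

  step 4 ⇒ step 5: BDBBCBDBBCDCBDBDCBCDCBDBBCBDBBDBDCBDBBCBDBBDBDCBCDCBDBBCBDBBCDCBDBDCBCDCBDBBCBDBBDBDCBDBBCBDBBDBBCBDBBDBBABBDBBDBBCBDBBDBBCBDBBDBDCBDBBCBDB ⇒ BDB·BC·BDB·BDB·DC·BDB·BC·BDB·BDB·DC·BC·DC·BDB·BC·BDB·BC·DC·BDB·DC·BC·DC·BDB·BC·BDB·BDB·DC·BDB·BC·BDB·BDB·BC·BDB·BC·DC·BDB·BC·BDB·BDB·DC·BDB·BC·BDB·BDB·BC·BDB·BC·DC·BDB·DC·BC·DC·BDB·BC·BDB·BDB·DC·BDB·BC·BDB·BDB·DC·BC·DC·BDB·BC·BDB·BC·DC·BDB·DC·BC·DC·BDB·BC·BDB·BDB·DC·BDB·BC·BDB·BDB·BC·BDB·BC·DC·BDB·BC·BDB·BDB·DC·BDB·BC·BDB·BDB·BC·BDB·BDB·DC·BDB·BC·BDB·BDB·BC·BDB·BDB·BAB·BDB·BDB·BC·BDB·BDB·BC·BDB·BDB·DC·BDB·BC·BDB·BDB·BC·BDB·BDB·DC·BDB·BC·BDB·BDB·BC·BDB·BC·DC·BDB·BC·BDB·BDB·DC·BDB·BC·BDB
    A ↦ BAB
    B ↦ BDB
    C ↦ DC
    D ↦ BC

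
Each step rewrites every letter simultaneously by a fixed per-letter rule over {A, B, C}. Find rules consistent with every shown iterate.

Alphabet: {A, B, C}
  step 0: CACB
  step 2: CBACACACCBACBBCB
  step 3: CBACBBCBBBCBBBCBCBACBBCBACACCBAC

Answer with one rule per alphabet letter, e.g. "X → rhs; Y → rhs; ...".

A->BB, B->AC, C->CB

  step 2 ⇒ step 3: CBACACACCBACBBCB ⇒ CB·AC·BB·CB·BB·CB·BB·CB·CB·AC·BB·CB·AC·AC·CB·AC
    A ↦ BB
    B ↦ AC
    C ↦ CB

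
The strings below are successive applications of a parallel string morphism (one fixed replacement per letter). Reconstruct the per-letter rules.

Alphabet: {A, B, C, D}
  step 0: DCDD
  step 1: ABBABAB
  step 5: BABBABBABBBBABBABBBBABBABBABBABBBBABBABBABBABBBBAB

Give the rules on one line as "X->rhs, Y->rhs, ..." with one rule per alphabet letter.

  step 0 ⇒ step 1: DCDD ⇒ AB·B·AB·AB
    C ↦ B
    D ↦ AB
    A ↦ CC  (constrained at step 1)
    B ↦ CD  (constrained at step 1)

A->CC, B->CD, C->B, D->AB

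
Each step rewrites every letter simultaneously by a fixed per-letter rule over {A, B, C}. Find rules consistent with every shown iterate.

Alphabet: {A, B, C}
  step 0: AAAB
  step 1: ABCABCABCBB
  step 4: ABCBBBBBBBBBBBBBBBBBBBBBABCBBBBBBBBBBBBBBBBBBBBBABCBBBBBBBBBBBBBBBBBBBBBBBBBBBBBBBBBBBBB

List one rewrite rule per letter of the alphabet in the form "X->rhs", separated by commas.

  step 0 ⇒ step 1: AAAB ⇒ ABC·ABC·ABC·BB
    A ↦ ABC
    B ↦ BB
    C ↦ B  (constrained at step 1)

A->ABC, B->BB, C->B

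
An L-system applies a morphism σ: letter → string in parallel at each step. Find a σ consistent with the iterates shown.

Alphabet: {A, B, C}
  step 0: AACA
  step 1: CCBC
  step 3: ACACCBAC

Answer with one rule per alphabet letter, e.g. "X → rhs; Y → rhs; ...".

A->C, B->AC, C->B

  step 0 ⇒ step 1: AACA ⇒ C·C·B·C
    A ↦ C
    C ↦ B
    B ↦ AC  (constrained at step 1)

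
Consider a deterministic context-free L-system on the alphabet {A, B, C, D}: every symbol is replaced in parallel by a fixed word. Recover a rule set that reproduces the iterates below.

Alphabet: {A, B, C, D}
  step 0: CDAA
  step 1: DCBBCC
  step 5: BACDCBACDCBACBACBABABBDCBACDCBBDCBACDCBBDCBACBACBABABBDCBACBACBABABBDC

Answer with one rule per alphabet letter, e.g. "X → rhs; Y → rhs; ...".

A->C, B->BA, C->DC, D->BB

  step 0 ⇒ step 1: CDAA ⇒ DC·BB·C·C
    A ↦ C
    C ↦ DC
    D ↦ BB
    B ↦ BA  (constrained at step 1)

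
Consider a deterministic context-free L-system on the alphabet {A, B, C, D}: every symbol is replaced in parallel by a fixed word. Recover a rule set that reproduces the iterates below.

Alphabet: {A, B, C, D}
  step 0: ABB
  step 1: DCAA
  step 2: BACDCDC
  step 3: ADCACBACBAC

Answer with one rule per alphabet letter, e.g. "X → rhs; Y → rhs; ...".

  step 2 ⇒ step 3: BACDCDC ⇒ A·DC·AC·B·AC·B·AC
    A ↦ DC
    B ↦ A
    C ↦ AC
    D ↦ B

A->DC, B->A, C->AC, D->B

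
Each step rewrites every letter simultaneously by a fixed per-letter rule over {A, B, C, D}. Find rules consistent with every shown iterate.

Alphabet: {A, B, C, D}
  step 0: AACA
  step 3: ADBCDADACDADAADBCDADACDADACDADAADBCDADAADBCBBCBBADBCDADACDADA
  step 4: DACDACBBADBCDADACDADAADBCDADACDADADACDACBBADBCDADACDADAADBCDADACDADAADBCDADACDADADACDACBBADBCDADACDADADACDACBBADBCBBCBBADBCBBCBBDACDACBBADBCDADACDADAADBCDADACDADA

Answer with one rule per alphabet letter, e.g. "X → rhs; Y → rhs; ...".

A->DA, B->CBB, C->ADB, D->CDA

  step 3 ⇒ step 4: ADBCDADACDADAADBCDADACDADACDADAADBCDADAADBCBBCBBADBCDADACDADA ⇒ DA·CDA·CBB·ADB·CDA·DA·CDA·DA·ADB·CDA·DA·CDA·DA·DA·CDA·CBB·ADB·CDA·DA·CDA·DA·ADB·CDA·DA·CDA·DA·ADB·CDA·DA·CDA·DA·DA·CDA·CBB·ADB·CDA·DA·CDA·DA·DA·CDA·CBB·ADB·CBB·CBB·ADB·CBB·CBB·DA·CDA·CBB·ADB·CDA·DA·CDA·DA·ADB·CDA·DA·CDA·DA
    A ↦ DA
    B ↦ CBB
    C ↦ ADB
    D ↦ CDA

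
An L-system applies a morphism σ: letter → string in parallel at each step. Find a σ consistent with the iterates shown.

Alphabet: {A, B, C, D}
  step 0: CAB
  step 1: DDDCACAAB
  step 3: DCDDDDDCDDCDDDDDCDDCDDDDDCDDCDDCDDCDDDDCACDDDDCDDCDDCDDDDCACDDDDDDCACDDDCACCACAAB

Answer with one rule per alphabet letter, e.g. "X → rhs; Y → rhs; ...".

  step 0 ⇒ step 1: CAB ⇒ DDD·CAC·AAB
    A ↦ CAC
    B ↦ AAB
    C ↦ DDD
    D ↦ DCD  (constrained at step 1)

A->CAC, B->AAB, C->DDD, D->DCD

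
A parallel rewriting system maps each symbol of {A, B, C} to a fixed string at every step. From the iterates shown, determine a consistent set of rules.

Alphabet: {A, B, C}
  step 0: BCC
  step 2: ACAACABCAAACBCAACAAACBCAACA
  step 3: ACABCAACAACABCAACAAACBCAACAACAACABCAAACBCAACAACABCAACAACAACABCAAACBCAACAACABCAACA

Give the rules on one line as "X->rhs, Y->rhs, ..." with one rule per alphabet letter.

A->ACA, B->AAC, C->BCA

  step 2 ⇒ step 3: ACAACABCAAACBCAACAAACBCAACA ⇒ ACA·BCA·ACA·ACA·BCA·ACA·AAC·BCA·ACA·ACA·ACA·BCA·AAC·BCA·ACA·ACA·BCA·ACA·ACA·ACA·BCA·AAC·BCA·ACA·ACA·BCA·ACA
    A ↦ ACA
    B ↦ AAC
    C ↦ BCA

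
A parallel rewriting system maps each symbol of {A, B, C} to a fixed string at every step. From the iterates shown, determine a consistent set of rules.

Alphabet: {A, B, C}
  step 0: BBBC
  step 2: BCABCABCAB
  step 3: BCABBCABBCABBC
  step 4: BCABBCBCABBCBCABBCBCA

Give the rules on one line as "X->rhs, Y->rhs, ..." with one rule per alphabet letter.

  step 3 ⇒ step 4: BCABBCABBCABBC ⇒ BC·A·B·BC·BC·A·B·BC·BC·A·B·BC·BC·A
    A ↦ B
    B ↦ BC
    C ↦ A

A->B, B->BC, C->A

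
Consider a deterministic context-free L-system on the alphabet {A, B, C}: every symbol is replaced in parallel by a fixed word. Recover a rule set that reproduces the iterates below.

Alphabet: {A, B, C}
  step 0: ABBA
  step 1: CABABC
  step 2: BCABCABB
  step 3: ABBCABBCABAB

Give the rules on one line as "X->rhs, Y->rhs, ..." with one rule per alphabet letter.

A->C, B->AB, C->B

  step 2 ⇒ step 3: BCABCABB ⇒ AB·B·C·AB·B·C·AB·AB
    A ↦ C
    B ↦ AB
    C ↦ B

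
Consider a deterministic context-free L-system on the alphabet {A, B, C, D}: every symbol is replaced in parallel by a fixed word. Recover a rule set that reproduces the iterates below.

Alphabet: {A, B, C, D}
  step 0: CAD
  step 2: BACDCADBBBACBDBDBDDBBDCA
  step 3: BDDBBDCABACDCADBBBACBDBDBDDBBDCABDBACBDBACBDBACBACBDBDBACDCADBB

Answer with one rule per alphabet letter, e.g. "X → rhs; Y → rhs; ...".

  step 2 ⇒ step 3: BACDCADBBBACBDBDBDDBBDCA ⇒ BD·DBB·DCA·BAC·DCA·DBB·BAC·BD·BD·BD·DBB·DCA·BD·BAC·BD·BAC·BD·BAC·BAC·BD·BD·BAC·DCA·DBB
    A ↦ DBB
    B ↦ BD
    C ↦ DCA
    D ↦ BAC

A->DBB, B->BD, C->DCA, D->BAC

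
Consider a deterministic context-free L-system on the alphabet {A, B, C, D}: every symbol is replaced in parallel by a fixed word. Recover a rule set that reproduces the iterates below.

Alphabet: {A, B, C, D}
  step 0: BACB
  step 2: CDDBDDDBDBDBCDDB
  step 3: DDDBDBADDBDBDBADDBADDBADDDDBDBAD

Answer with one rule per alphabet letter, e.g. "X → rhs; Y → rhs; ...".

  step 2 ⇒ step 3: CDDBDDDBDBDBCDDB ⇒ DD·DB·DB·AD·DB·DB·DB·AD·DB·AD·DB·AD·DD·DB·DB·AD
    B ↦ AD
    C ↦ DD
    D ↦ DB
    A ↦ CD  (constrained at step 0)

A->CD, B->AD, C->DD, D->DB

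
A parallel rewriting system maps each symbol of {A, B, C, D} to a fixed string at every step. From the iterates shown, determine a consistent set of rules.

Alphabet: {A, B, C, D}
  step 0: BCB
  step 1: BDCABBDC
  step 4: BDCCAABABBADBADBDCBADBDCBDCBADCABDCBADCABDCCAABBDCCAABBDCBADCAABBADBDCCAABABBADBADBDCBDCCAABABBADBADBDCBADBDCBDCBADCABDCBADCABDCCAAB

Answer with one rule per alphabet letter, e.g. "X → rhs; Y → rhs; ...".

A->BAD, B->BDC, C->AB, D->CA

  step 0 ⇒ step 1: BCB ⇒ BDC·AB·BDC
    B ↦ BDC
    C ↦ AB
    A ↦ BAD  (constrained at step 1)
    D ↦ CA  (constrained at step 1)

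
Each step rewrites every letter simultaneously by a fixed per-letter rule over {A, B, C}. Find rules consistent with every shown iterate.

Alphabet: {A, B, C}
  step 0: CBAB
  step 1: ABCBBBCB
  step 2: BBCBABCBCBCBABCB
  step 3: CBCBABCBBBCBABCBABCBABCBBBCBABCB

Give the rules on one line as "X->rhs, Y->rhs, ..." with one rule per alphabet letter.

A->BB, B->CB, C->AB

  step 2 ⇒ step 3: BBCBABCBCBCBABCB ⇒ CB·CB·AB·CB·BB·CB·AB·CB·AB·CB·AB·CB·BB·CB·AB·CB
    A ↦ BB
    B ↦ CB
    C ↦ AB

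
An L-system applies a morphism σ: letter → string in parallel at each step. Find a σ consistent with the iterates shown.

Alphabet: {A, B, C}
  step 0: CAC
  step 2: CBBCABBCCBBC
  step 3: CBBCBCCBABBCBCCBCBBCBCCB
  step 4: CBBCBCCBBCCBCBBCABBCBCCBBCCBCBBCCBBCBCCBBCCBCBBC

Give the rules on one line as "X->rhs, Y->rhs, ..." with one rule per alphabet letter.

  step 3 ⇒ step 4: CBBCBCCBABBCBCCBCBBCBCCB ⇒ CB·BC·BC·CB·BC·CB·CB·BC·AB·BC·BC·CB·BC·CB·CB·BC·CB·BC·BC·CB·BC·CB·CB·BC
    A ↦ AB
    B ↦ BC
    C ↦ CB

A->AB, B->BC, C->CB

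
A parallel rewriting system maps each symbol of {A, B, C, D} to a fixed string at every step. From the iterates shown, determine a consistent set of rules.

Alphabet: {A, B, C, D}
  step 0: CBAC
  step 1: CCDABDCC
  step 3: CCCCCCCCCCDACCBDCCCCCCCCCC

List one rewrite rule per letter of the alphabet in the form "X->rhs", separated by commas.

  step 0 ⇒ step 1: CBAC ⇒ CC·DA·BD·CC
    A ↦ BD
    B ↦ DA
    C ↦ CC
    D ↦ C  (constrained at step 1)

A->BD, B->DA, C->CC, D->C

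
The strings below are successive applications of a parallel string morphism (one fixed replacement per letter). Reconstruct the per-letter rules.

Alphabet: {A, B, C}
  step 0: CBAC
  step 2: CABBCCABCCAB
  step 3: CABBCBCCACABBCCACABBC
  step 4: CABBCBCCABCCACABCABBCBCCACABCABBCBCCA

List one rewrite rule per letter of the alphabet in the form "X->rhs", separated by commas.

A->B, B->BC, C->CA

  step 3 ⇒ step 4: CABBCBCCACABBCCACABBC ⇒ CA·B·BC·BC·CA·BC·CA·CA·B·CA·B·BC·BC·CA·CA·B·CA·B·BC·BC·CA
    A ↦ B
    B ↦ BC
    C ↦ CA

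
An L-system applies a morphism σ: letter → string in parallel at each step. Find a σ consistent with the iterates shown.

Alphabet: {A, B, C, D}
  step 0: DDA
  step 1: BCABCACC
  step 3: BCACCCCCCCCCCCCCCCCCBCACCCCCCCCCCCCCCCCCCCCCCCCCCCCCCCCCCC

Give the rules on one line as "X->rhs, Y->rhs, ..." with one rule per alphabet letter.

A->CC, B->DA, C->CCC, D->BCA

  step 0 ⇒ step 1: DDA ⇒ BCA·BCA·CC
    A ↦ CC
    D ↦ BCA
    B ↦ DA  (constrained at step 1)
    C ↦ CCC  (constrained at step 1)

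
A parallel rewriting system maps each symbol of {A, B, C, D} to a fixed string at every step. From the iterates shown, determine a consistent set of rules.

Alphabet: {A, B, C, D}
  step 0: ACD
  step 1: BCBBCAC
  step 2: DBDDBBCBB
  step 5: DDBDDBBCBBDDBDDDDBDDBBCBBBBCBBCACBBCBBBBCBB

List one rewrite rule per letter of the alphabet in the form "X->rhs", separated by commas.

  step 1 ⇒ step 2: BCBBCAC ⇒ D·B·D·D·B·BCB·B
    A ↦ BCB
    B ↦ D
    C ↦ B
  step 0 ⇒ step 1: ACD ⇒ BCB·B·CAC
    D ↦ CAC

A->BCB, B->D, C->B, D->CAC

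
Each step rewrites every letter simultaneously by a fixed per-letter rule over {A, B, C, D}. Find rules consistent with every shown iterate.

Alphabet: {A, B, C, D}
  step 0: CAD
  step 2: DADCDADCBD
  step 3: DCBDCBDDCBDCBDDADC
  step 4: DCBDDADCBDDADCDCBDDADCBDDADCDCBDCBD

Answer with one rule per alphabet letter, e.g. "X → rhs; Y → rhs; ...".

  step 3 ⇒ step 4: DCBDCBDDCBDCBDDADC ⇒ DC·BD·DA·DC·BD·DA·DC·DC·BD·DA·DC·BD·DA·DC·DC·B·DC·BD
    A ↦ B
    B ↦ DA
    C ↦ BD
    D ↦ DC

A->B, B->DA, C->BD, D->DC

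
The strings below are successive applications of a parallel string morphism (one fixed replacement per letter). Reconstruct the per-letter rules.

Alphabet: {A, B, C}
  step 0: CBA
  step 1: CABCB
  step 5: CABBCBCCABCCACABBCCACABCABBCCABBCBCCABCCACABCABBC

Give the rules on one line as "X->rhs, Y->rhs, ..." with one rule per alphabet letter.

A->B, B->BC, C->CA

  step 0 ⇒ step 1: CBA ⇒ CA·BC·B
    A ↦ B
    B ↦ BC
    C ↦ CA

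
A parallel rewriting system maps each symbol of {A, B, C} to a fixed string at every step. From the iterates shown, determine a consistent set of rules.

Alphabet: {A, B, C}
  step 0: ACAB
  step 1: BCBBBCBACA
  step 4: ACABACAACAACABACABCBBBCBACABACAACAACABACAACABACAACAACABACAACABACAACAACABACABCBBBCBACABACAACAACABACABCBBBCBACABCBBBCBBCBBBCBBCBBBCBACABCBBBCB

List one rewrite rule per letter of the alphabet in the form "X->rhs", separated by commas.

  step 0 ⇒ step 1: ACAB ⇒ BCB·B·BCB·ACA
    A ↦ BCB
    B ↦ ACA
    C ↦ B

A->BCB, B->ACA, C->B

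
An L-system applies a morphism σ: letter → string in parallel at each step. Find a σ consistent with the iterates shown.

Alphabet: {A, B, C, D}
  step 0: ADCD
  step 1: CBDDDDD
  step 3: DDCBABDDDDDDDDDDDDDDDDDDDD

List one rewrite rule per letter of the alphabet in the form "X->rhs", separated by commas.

A->CB, B->AB, C->D, D->DD

  step 0 ⇒ step 1: ADCD ⇒ CB·DD·D·DD
    A ↦ CB
    C ↦ D
    D ↦ DD
    B ↦ AB  (constrained at step 1)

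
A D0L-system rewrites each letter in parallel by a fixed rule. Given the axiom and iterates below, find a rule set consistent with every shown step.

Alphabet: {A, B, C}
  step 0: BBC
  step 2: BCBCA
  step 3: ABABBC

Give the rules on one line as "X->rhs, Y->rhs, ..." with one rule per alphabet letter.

A->BC, B->A, C->B

  step 2 ⇒ step 3: BCBCA ⇒ A·B·A·B·BC
    A ↦ BC
    B ↦ A
    C ↦ B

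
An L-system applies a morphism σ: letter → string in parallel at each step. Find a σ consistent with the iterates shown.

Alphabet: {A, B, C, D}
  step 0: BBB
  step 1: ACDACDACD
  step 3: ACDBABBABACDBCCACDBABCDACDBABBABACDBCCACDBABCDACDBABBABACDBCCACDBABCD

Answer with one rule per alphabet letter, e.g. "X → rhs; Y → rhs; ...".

A->BCC, B->ACD, C->BAB, D->CD

  step 0 ⇒ step 1: BBB ⇒ ACD·ACD·ACD
    B ↦ ACD
    A ↦ BCC  (constrained at step 1)
    C ↦ BAB  (constrained at step 1)
    D ↦ CD  (constrained at step 1)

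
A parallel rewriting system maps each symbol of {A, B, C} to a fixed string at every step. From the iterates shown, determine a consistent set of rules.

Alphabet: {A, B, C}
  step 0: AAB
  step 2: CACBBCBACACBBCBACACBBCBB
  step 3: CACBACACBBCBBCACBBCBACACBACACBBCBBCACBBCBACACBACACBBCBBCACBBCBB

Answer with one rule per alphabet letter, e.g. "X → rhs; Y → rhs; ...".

A->CBA, B->CBB, C->CA

  step 2 ⇒ step 3: CACBBCBACACBBCBACACBBCBB ⇒ CA·CBA·CA·CBB·CBB·CA·CBB·CBA·CA·CBA·CA·CBB·CBB·CA·CBB·CBA·CA·CBA·CA·CBB·CBB·CA·CBB·CBB
    A ↦ CBA
    B ↦ CBB
    C ↦ CA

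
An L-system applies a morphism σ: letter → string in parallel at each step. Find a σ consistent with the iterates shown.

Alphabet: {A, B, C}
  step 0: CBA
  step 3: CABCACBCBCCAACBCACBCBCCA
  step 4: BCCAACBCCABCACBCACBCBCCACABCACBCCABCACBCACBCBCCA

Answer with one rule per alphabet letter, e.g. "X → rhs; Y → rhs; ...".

A->CA, B->AC, C->BC

  step 3 ⇒ step 4: CABCACBCBCCAACBCACBCBCCA ⇒ BC·CA·AC·BC·CA·BC·AC·BC·AC·BC·BC·CA·CA·BC·AC·BC·CA·BC·AC·BC·AC·BC·BC·CA
    A ↦ CA
    B ↦ AC
    C ↦ BC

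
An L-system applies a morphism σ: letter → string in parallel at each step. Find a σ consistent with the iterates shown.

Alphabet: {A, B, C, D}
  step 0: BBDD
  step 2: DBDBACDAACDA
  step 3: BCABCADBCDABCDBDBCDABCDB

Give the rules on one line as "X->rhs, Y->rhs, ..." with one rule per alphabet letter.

A->DB, B->A, C->CDA, D->BC

  step 2 ⇒ step 3: DBDBACDAACDA ⇒ BC·A·BC·A·DB·CDA·BC·DB·DB·CDA·BC·DB
    A ↦ DB
    B ↦ A
    C ↦ CDA
    D ↦ BC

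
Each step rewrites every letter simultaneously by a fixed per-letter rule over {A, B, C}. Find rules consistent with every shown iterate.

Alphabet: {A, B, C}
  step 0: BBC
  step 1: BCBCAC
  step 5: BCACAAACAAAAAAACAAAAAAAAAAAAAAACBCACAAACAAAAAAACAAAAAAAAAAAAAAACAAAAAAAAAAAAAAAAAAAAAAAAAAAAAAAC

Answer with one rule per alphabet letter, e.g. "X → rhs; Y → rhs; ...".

A->AA, B->BC, C->AC

  step 0 ⇒ step 1: BBC ⇒ BC·BC·AC
    B ↦ BC
    C ↦ AC
    A ↦ AA  (constrained at step 1)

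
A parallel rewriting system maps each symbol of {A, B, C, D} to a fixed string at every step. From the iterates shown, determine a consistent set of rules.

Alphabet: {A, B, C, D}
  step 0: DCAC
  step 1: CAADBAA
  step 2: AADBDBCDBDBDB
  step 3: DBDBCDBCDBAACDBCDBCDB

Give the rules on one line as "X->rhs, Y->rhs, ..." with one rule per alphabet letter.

A->DB, B->DB, C->AA, D->C

  step 2 ⇒ step 3: AADBDBCDBDBDB ⇒ DB·DB·C·DB·C·DB·AA·C·DB·C·DB·C·DB
    A ↦ DB
    B ↦ DB
    C ↦ AA
    D ↦ C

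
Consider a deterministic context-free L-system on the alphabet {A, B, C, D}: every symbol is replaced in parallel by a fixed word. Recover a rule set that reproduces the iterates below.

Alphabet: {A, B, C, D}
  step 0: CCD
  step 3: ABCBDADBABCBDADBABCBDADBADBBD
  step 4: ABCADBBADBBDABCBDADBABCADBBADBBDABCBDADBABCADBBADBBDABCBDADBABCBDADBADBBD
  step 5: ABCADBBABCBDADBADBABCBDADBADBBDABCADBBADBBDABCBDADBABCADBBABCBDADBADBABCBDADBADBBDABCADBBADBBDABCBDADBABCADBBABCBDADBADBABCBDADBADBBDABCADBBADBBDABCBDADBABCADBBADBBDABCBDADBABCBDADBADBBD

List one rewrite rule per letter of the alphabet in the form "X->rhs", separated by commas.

A->ABC, B->ADB, C->B, D->BD

  step 4 ⇒ step 5: ABCADBBADBBDABCBDADBABCADBBADBBDABCBDADBABCADBBADBBDABCBDADBABCBDADBADBBD ⇒ ABC·ADB·B·ABC·BD·ADB·ADB·ABC·BD·ADB·ADB·BD·ABC·ADB·B·ADB·BD·ABC·BD·ADB·ABC·ADB·B·ABC·BD·ADB·ADB·ABC·BD·ADB·ADB·BD·ABC·ADB·B·ADB·BD·ABC·BD·ADB·ABC·ADB·B·ABC·BD·ADB·ADB·ABC·BD·ADB·ADB·BD·ABC·ADB·B·ADB·BD·ABC·BD·ADB·ABC·ADB·B·ADB·BD·ABC·BD·ADB·ABC·BD·ADB·ADB·BD
    A ↦ ABC
    B ↦ ADB
    C ↦ B
    D ↦ BD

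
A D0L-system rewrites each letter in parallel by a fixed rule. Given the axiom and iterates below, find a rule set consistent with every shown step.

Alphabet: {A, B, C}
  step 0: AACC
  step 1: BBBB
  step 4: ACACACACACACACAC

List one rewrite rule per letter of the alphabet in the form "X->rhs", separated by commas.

A->B, B->AC, C->B

  step 0 ⇒ step 1: AACC ⇒ B·B·B·B
    A ↦ B
    C ↦ B
    B ↦ AC  (constrained at step 1)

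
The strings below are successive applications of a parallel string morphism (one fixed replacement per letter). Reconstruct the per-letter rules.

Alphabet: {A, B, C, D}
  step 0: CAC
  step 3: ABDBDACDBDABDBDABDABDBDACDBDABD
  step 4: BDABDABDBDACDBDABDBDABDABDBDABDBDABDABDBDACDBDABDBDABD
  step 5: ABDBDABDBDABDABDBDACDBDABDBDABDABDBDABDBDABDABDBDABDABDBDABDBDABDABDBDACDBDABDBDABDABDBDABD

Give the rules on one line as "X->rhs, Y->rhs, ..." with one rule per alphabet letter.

A->BD, B->A, C->ACD, D->BD

  step 4 ⇒ step 5: BDABDABDBDACDBDABDBDABDABDBDABDBDABDABDBDACDBDABDBDABD ⇒ A·BD·BD·A·BD·BD·A·BD·A·BD·BD·ACD·BD·A·BD·BD·A·BD·A·BD·BD·A·BD·BD·A·BD·A·BD·BD·A·BD·A·BD·BD·A·BD·BD·A·BD·A·BD·BD·ACD·BD·A·BD·BD·A·BD·A·BD·BD·A·BD
    A ↦ BD
    B ↦ A
    C ↦ ACD
    D ↦ BD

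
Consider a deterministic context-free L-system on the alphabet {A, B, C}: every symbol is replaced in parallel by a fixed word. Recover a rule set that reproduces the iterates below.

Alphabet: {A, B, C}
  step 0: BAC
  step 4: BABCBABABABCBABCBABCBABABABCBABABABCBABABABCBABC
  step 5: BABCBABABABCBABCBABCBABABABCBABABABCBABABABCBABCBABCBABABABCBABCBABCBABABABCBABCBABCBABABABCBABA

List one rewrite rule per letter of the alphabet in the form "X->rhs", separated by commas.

A->BC, B->BA, C->BA

  step 4 ⇒ step 5: BABCBABABABCBABCBABCBABABABCBABABABCBABABABCBABC ⇒ BA·BC·BA·BA·BA·BC·BA·BC·BA·BC·BA·BA·BA·BC·BA·BA·BA·BC·BA·BA·BA·BC·BA·BC·BA·BC·BA·BA·BA·BC·BA·BC·BA·BC·BA·BA·BA·BC·BA·BC·BA·BC·BA·BA·BA·BC·BA·BA
    A ↦ BC
    B ↦ BA
    C ↦ BA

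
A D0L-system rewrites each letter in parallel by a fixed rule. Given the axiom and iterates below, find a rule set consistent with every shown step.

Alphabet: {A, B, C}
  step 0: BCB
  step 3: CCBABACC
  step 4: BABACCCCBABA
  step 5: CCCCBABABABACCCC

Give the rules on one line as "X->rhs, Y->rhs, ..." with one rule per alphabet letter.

A->C, B->C, C->BA

  step 4 ⇒ step 5: BABACCCCBABA ⇒ C·C·C·C·BA·BA·BA·BA·C·C·C·C
    A ↦ C
    B ↦ C
    C ↦ BA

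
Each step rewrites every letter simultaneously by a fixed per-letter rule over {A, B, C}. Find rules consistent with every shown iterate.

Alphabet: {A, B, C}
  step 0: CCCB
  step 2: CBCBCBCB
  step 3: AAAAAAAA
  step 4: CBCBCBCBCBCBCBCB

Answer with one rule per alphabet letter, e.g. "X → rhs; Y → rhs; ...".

A->CB, B->A, C->A

  step 3 ⇒ step 4: AAAAAAAA ⇒ CB·CB·CB·CB·CB·CB·CB·CB
    A ↦ CB
  step 2 ⇒ step 3: CBCBCBCB ⇒ A·A·A·A·A·A·A·A
    B ↦ A
  step 2 ⇒ step 3: CBCBCBCB ⇒ A·A·A·A·A·A·A·A
    C ↦ A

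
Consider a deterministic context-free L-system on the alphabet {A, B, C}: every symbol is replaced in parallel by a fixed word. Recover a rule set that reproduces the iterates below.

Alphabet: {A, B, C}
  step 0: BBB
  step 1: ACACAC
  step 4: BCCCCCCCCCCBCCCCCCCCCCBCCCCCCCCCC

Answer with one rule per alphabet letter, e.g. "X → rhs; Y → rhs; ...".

A->B, B->AC, C->CC

  step 0 ⇒ step 1: BBB ⇒ AC·AC·AC
    B ↦ AC
    A ↦ B  (constrained at step 1)
    C ↦ CC  (constrained at step 1)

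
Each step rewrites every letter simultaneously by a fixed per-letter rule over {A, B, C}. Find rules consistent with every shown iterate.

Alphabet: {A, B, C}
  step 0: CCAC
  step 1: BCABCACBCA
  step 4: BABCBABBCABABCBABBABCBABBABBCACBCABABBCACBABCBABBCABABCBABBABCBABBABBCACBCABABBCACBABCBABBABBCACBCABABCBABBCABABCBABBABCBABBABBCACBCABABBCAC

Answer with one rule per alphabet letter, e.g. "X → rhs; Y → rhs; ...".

A->C, B->BAB, C->BCA

  step 0 ⇒ step 1: CCAC ⇒ BCA·BCA·C·BCA
    A ↦ C
    C ↦ BCA
    B ↦ BAB  (constrained at step 1)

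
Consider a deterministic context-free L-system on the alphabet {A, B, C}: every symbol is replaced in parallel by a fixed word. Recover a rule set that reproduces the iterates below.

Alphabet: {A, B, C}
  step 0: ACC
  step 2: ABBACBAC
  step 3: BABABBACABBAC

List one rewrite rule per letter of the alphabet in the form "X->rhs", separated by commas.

  step 2 ⇒ step 3: ABBACBAC ⇒ B·AB·AB·B·AC·AB·B·AC
    A ↦ B
    B ↦ AB
    C ↦ AC

A->B, B->AB, C->AC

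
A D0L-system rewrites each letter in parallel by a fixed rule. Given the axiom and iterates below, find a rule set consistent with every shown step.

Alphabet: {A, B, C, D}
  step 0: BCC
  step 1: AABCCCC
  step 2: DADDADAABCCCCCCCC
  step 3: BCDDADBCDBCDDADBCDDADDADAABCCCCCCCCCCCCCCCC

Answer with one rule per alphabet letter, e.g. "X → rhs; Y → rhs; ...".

A->DAD, B->AAB, C->CC, D->BCD

  step 2 ⇒ step 3: DADDADAABCCCCCCCC ⇒ BCD·DAD·BCD·BCD·DAD·BCD·DAD·DAD·AAB·CC·CC·CC·CC·CC·CC·CC·CC
    A ↦ DAD
    B ↦ AAB
    C ↦ CC
    D ↦ BCD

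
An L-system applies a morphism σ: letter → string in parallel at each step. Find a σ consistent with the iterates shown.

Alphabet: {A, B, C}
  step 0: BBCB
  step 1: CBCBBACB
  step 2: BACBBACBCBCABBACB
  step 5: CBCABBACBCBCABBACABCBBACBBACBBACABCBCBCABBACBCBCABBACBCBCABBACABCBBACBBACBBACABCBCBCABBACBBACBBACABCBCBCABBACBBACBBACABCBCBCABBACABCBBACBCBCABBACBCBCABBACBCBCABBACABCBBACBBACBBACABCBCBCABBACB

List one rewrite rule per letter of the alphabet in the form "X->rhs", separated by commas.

A->CAB, B->CB, C->BA

  step 1 ⇒ step 2: CBCBBACB ⇒ BA·CB·BA·CB·CB·CAB·BA·CB
    A ↦ CAB
    B ↦ CB
    C ↦ BA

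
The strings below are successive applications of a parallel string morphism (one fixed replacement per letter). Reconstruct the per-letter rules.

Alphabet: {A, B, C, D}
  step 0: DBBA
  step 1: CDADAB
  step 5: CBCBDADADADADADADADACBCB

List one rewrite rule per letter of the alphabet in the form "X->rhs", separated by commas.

  step 0 ⇒ step 1: DBBA ⇒ C·DA·DA·B
    A ↦ B
    B ↦ DA
    D ↦ C
    C ↦ DA  (constrained at step 1)

A->B, B->DA, C->DA, D->C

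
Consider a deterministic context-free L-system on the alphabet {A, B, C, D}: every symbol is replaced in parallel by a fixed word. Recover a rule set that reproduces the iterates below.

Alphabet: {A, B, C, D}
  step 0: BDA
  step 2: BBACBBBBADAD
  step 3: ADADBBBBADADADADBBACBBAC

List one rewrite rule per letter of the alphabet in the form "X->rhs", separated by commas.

  step 2 ⇒ step 3: BBACBBBBADAD ⇒ AD·AD·BB·BB·AD·AD·AD·AD·BB·AC·BB·AC
    A ↦ BB
    B ↦ AD
    C ↦ BB
    D ↦ AC

A->BB, B->AD, C->BB, D->AC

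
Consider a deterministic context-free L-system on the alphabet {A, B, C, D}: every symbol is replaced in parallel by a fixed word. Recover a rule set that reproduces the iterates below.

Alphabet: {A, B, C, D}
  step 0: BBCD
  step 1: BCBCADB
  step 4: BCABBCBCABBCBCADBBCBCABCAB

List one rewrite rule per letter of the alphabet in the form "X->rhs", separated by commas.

A->B, B->BC, C->A, D->DB

  step 0 ⇒ step 1: BBCD ⇒ BC·BC·A·DB
    B ↦ BC
    C ↦ A
    D ↦ DB
    A ↦ B  (constrained at step 1)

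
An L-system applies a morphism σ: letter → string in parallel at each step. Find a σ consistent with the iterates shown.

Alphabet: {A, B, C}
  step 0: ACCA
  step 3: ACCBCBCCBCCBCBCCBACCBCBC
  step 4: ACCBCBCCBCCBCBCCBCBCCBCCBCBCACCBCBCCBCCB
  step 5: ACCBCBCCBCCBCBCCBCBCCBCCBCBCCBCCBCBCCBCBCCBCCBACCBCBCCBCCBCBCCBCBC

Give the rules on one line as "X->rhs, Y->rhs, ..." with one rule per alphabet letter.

  step 4 ⇒ step 5: ACCBCBCCBCCBCBCCBCBCCBCCBCBCACCBCBCCBCCB ⇒ AC·CB·CB·C·CB·C·CB·CB·C·CB·CB·C·CB·C·CB·CB·C·CB·C·CB·CB·C·CB·CB·C·CB·C·CB·AC·CB·CB·C·CB·C·CB·CB·C·CB·CB·C
    A ↦ AC
    B ↦ C
    C ↦ CB

A->AC, B->C, C->CB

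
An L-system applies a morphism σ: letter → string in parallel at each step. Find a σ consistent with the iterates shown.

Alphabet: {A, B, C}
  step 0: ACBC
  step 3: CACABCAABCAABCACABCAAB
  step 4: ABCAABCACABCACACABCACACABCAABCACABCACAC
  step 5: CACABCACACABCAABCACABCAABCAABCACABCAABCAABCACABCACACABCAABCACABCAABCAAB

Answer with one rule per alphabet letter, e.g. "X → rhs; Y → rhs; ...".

  step 4 ⇒ step 5: ABCAABCACABCACACABCACACABCAABCACABCACAC ⇒ CA·C·AB·CA·CA·C·AB·CA·AB·CA·C·AB·CA·AB·CA·AB·CA·C·AB·CA·AB·CA·AB·CA·C·AB·CA·CA·C·AB·CA·AB·CA·C·AB·CA·AB·CA·AB
    A ↦ CA
    B ↦ C
    C ↦ AB

A->CA, B->C, C->AB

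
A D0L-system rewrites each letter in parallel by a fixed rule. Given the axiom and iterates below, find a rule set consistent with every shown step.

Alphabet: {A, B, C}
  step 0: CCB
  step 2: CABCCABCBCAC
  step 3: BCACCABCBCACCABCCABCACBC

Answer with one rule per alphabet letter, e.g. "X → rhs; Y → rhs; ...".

  step 2 ⇒ step 3: CABCCABCBCAC ⇒ BC·AC·CA·BC·BC·AC·CA·BC·CA·BC·AC·BC
    A ↦ AC
    B ↦ CA
    C ↦ BC

A->AC, B->CA, C->BC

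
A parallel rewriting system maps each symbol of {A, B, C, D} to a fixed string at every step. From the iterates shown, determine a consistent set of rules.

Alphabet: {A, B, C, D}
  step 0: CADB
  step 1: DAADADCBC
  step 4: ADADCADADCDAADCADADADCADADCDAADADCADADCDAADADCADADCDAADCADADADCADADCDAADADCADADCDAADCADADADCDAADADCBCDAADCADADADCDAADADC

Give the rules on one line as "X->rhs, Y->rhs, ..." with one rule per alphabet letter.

  step 0 ⇒ step 1: CADB ⇒ DA·AD·ADC·BC
    A ↦ AD
    B ↦ BC
    C ↦ DA
    D ↦ ADC

A->AD, B->BC, C->DA, D->ADC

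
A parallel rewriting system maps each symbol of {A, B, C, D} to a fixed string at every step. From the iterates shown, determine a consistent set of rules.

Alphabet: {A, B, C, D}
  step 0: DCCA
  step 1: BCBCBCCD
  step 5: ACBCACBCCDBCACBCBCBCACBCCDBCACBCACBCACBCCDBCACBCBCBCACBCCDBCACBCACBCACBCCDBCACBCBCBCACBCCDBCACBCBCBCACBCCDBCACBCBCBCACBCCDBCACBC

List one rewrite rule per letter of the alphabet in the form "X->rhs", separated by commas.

A->CD, B->AC, C->BC, D->BC

  step 0 ⇒ step 1: DCCA ⇒ BC·BC·BC·CD
    A ↦ CD
    C ↦ BC
    D ↦ BC
    B ↦ AC  (constrained at step 1)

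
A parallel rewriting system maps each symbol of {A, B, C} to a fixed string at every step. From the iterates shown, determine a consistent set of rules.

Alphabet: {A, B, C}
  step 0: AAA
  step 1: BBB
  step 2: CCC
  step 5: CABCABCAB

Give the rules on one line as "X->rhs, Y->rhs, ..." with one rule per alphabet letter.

A->B, B->C, C->AB

  step 1 ⇒ step 2: BBB ⇒ C·C·C
    B ↦ C
  step 0 ⇒ step 1: AAA ⇒ B·B·B
    A ↦ B
    C ↦ AB  (constrained at step 2)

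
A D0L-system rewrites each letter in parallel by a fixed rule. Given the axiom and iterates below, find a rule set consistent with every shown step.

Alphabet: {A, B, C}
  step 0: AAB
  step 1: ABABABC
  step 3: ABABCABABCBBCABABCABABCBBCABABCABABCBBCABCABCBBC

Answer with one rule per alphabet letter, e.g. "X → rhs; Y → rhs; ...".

A->AB, B->ABC, C->BBC

  step 0 ⇒ step 1: AAB ⇒ AB·AB·ABC
    A ↦ AB
    B ↦ ABC
    C ↦ BBC  (constrained at step 1)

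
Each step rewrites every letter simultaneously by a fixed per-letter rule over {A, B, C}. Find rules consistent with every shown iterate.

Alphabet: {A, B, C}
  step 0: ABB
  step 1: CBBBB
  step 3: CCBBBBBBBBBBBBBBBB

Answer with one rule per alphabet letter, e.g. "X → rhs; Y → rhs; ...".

  step 0 ⇒ step 1: ABB ⇒ C·BB·BB
    A ↦ C
    B ↦ BB
    C ↦ AA  (constrained at step 1)

A->C, B->BB, C->AA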